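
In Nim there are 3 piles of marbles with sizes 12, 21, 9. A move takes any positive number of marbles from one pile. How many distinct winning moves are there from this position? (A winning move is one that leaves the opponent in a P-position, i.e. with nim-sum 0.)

1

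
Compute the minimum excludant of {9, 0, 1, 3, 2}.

4

The values 0, 1, 2, 3 are all present; 4 is the first non-negative integer missing from the set.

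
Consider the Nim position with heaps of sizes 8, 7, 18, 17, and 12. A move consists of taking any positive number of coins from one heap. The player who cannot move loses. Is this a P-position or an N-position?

Bitwise XOR of the heap sizes:
  01000  (8)
  00111  (7)
  10010  (18)
  10001  (17)
  01100  (12)
  -----
  00000  (0)
The nim-sum is 0, so this is a P-position: the player to move is in a losing position under optimal play.

P-position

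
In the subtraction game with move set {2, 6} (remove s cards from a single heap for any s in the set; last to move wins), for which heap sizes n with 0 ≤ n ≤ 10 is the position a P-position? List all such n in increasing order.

0, 1, 4, 5, 8, 9

Build the Grundy sequence with g(k) = mex{g(k−s) : s ∈ {2, 6}, s ≤ k}:
k:     0  1  2  3  4  5  6  7  8  9 10
g(k):  0  0  1  1  0  0  1  1  0  0  1
The P-positions (g = 0) in 0..10 are 0, 1, 4, 5, 8, 9.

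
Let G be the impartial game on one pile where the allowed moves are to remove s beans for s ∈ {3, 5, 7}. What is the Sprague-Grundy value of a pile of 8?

2

Grundy values for subtraction set {3, 5, 7}:
k:     0  1  2  3  4  5  6  7  8
g(k):  0  0  0  1  1  1  2  2  2
So g(8) = 2.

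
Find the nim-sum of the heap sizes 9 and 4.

13

Compute the nim-sum pairwise:
9 XOR 4 = 13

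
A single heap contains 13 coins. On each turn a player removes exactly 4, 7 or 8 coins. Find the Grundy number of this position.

Build the Grundy sequence with g(k) = mex{g(k−s) : s ∈ {4, 7, 8}, s ≤ k}:
k:     0  1  2  3  4  5  6  7  8  9 10 11 12 13
g(k):  0  0  0  0  1  1  1  1  2  2  2  2  0  0
So g(13) = 0.

0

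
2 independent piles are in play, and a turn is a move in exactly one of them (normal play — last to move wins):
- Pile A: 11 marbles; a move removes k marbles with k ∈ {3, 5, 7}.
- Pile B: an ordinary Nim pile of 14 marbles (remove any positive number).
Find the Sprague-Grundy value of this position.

Grundy values for pile A (subtraction set {3, 5, 7}):
k:     0  1  2  3  4  5  6  7  8  9 10 11
g(k):  0  0  0  1  1  1  2  2  2  3  0  0
So g(11) = 0.
Pile B is a plain Nim pile of size 14, so its Grundy value is 14.
By the Sprague-Grundy theorem, the Grundy value of a sum of independent games is the XOR of the component values.
Combined value = 0 ⊕ 14 = 14.

14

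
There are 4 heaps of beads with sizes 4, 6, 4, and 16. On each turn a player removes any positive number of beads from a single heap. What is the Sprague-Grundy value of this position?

22

Compute the nim-sum pairwise:
4 ⊕ 6 = 2
2 ⊕ 4 = 6
6 ⊕ 16 = 22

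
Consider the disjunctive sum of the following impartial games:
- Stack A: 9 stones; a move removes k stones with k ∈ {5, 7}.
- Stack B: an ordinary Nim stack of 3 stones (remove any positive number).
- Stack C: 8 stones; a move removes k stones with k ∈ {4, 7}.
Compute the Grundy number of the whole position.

Build the Grundy sequence for stack A with g(k) = mex{g(k−s) : s ∈ {5, 7}, s ≤ k}:
k:     0  1  2  3  4  5  6  7  8  9
g(k):  0  0  0  0  0  1  1  1  1  1
So g(9) = 1.
Stack B is a plain Nim stack of size 3, so its Grundy value is 3.
Build the Grundy sequence for stack C with g(k) = mex{g(k−s) : s ∈ {4, 7}, s ≤ k}:
g(0) = mex{} = 0
g(1) = mex{} = 0
g(2) = mex{} = 0
g(3) = mex{} = 0
g(4) = mex{0} = 1
g(5) = mex{0} = 1
g(6) = mex{0} = 1
g(7) = mex{0} = 1
g(8) = mex{0,1} = 2
So g(8) = 2.
By the Sprague-Grundy theorem, the Grundy value of a sum of independent games is the XOR of the component values.
Combined value = 1 ⊕ 3 ⊕ 2 = 0.

0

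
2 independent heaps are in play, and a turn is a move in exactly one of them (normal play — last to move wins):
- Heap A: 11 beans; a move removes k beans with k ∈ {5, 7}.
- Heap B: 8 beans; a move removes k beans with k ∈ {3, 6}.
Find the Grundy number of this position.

0

Grundy values for heap A (subtraction set {5, 7}):
k:     0  1  2  3  4  5  6  7  8  9 10 11
g(k):  0  0  0  0  0  1  1  1  1  1  2  2
So g(11) = 2.
For heap B, compute g(0), g(1), … with moves {3, 6}:
k:     0  1  2  3  4  5  6  7  8
g(k):  0  0  0  1  1  1  2  2  2
So g(8) = 2.
The value of a disjunctive sum is the nim-sum of the parts.
Combined value = 2 XOR 2 = 0.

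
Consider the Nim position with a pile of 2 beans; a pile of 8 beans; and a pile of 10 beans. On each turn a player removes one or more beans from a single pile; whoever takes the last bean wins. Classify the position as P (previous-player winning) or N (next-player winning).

P-position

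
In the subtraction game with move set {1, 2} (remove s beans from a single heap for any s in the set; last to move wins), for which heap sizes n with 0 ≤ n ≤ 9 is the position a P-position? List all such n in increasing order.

0, 3, 6, 9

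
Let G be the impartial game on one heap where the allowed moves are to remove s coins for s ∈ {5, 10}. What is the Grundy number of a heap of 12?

Build the Grundy sequence with g(k) = mex{g(k−s) : s ∈ {5, 10}, s ≤ k}:
g(0) = mex{} = 0
g(1) = mex{} = 0
g(2) = mex{} = 0
g(3) = mex{} = 0
g(4) = mex{} = 0
g(5) = mex{0} = 1
g(6) = mex{0} = 1
g(7) = mex{0} = 1
g(8) = mex{0} = 1
g(9) = mex{0} = 1
g(10) = mex{0,1} = 2
g(11) = mex{0,1} = 2
g(12) = mex{0,1} = 2
So g(12) = 2.

2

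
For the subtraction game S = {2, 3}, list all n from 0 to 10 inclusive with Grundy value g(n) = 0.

0, 1, 5, 6, 10

Grundy values for subtraction set {2, 3}:
k:     0  1  2  3  4  5  6  7  8  9 10
g(k):  0  0  1  1  2  0  0  1  1  2  0
The P-positions (g = 0) in 0..10 are 0, 1, 5, 6, 10.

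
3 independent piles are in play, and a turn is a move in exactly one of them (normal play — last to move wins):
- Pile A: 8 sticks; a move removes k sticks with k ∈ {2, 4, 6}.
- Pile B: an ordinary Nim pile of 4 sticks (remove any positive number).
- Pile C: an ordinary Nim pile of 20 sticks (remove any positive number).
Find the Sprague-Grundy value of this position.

16

For pile A, compute g(0), g(1), … with moves {2, 4, 6}:
k:     0  1  2  3  4  5  6  7  8
g(k):  0  0  1  1  2  2  3  3  0
So g(8) = 0.
Pile B is a plain Nim pile of size 4, so its Grundy value is 4.
Pile C is a plain Nim pile of size 20, so its Grundy value is 20.
By the Sprague-Grundy theorem, the Grundy value of a sum of independent games is the XOR of the component values.
Combined value = 0 ⊕ 4 ⊕ 20 = 16.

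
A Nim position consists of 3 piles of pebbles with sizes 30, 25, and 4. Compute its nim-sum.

Compute the nim-sum pairwise:
30 ^ 25 = 7
7 ^ 4 = 3

3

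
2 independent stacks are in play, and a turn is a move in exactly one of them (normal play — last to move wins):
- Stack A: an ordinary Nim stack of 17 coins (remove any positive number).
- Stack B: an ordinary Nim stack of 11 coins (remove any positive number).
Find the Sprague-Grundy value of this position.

Stack A is a plain Nim stack of size 17, so its Grundy value is 17.
Stack B is a plain Nim stack of size 11, so its Grundy value is 11.
The value of a disjunctive sum is the nim-sum of the parts.
Combined value = 17 XOR 11 = 26.

26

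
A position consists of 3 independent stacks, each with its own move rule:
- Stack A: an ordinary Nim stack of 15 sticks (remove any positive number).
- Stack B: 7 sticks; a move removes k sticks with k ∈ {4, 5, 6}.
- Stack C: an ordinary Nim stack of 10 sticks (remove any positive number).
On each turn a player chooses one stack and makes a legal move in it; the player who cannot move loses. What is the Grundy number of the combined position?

4

Stack A is a plain Nim stack of size 15, so its Grundy value is 15.
Build the Grundy sequence for stack B with g(k) = mex{g(k−s) : s ∈ {4, 5, 6}, s ≤ k}:
k:     0  1  2  3  4  5  6  7
g(k):  0  0  0  0  1  1  1  1
So g(7) = 1.
Stack C is a plain Nim stack of size 10, so its Grundy value is 10.
The value of a disjunctive sum is the nim-sum of the parts.
Combined value = 15 XOR 1 XOR 10 = 4.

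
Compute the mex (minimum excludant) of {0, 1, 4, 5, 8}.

The values 0, 1 are all present; 2 is the first non-negative integer missing from the set.

2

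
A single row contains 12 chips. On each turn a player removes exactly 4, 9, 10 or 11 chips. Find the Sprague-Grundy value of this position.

1

Grundy values for subtraction set {4, 9, 10, 11}:
k:     0  1  2  3  4  5  6  7  8  9 10 11 12
g(k):  0  0  0  0  1  1  1  1  0  2  2  2  1
So g(12) = 1.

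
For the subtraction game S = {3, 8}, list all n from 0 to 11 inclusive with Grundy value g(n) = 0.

0, 1, 2, 6, 7, 11

Grundy values for subtraction set {3, 8}:
g(0) = mex{} = 0
g(1) = mex{} = 0
g(2) = mex{} = 0
g(3) = mex{0} = 1
g(4) = mex{0} = 1
g(5) = mex{0} = 1
g(6) = mex{1} = 0
g(7) = mex{1} = 0
g(8) = mex{0,1} = 2
g(9) = mex{0} = 1
g(10) = mex{0} = 1
g(11) = mex{1,2} = 0
The P-positions (g = 0) in 0..11 are 0, 1, 2, 6, 7, 11.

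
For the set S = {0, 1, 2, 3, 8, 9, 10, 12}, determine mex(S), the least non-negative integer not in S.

The values 0, 1, 2, 3 are all present; 4 is the first non-negative integer missing from the set.

4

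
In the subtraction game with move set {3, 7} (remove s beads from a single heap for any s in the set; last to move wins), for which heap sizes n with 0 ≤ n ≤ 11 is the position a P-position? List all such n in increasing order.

0, 1, 2, 6, 10, 11

Compute g(0), g(1), … for moves {3, 7}:
g(0) = mex{} = 0
g(1) = mex{} = 0
g(2) = mex{} = 0
g(3) = mex{0} = 1
g(4) = mex{0} = 1
g(5) = mex{0} = 1
g(6) = mex{1} = 0
g(7) = mex{0,1} = 2
g(8) = mex{0,1} = 2
g(9) = mex{0} = 1
g(10) = mex{1,2} = 0
g(11) = mex{1,2} = 0
The P-positions (g = 0) in 0..11 are 0, 1, 2, 6, 10, 11.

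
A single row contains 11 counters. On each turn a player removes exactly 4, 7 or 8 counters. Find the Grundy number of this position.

2

Compute g(0), g(1), … for moves {4, 7, 8}:
g(0) = mex{} = 0
g(1) = mex{} = 0
g(2) = mex{} = 0
g(3) = mex{} = 0
g(4) = mex{0} = 1
g(5) = mex{0} = 1
g(6) = mex{0} = 1
g(7) = mex{0} = 1
g(8) = mex{0,1} = 2
g(9) = mex{0,1} = 2
g(10) = mex{0,1} = 2
g(11) = mex{0,1} = 2
So g(11) = 2.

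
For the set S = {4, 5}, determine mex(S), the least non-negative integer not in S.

0 is not in the set, so the mex is 0.

0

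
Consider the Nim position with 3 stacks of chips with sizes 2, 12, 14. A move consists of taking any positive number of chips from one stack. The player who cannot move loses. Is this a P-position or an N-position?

P-position

Nim-sum: 2 XOR 12 XOR 14 = 0.
The nim-sum is 0, so this is a P-position: the player to move is in a losing position under optimal play.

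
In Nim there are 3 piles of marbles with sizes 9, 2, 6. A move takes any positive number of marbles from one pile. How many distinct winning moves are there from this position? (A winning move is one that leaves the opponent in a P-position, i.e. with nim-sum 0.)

In binary:
  1001  (9)
  0010  (2)
  0110  (6)
  ----
  1101  (13)
The overall nim-sum is X = 13. A pile of size p has a winning move iff p XOR X < p (reduce it to p XOR X).
  9: 9 XOR 13 = 4 < 9 — winning move (to 4).
  2: 2 XOR 13 = 15 ≥ 2 — no move.
  6: 6 XOR 13 = 11 ≥ 6 — no move.
That gives 1 winning move.

1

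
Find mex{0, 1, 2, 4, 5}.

3

The values 0, 1, 2 are all present; 3 is the first non-negative integer missing from the set.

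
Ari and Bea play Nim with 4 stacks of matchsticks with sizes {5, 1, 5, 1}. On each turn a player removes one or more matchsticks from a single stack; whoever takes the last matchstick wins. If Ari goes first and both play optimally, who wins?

Compute the nim-sum pairwise:
5 ⊕ 1 = 4
4 ⊕ 5 = 1
1 ⊕ 1 = 0
The nim-sum is 0, so this is a P-position: the player to move is in a losing position under optimal play; Ari is about to move from it and so loses — Bea wins.

Bea wins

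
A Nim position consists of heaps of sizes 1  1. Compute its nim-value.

Nim-sum: 1 ⊕ 1 = 0.

0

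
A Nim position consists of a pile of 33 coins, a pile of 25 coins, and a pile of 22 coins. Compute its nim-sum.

46

Nim-sum: 33 ^ 25 ^ 22 = 46.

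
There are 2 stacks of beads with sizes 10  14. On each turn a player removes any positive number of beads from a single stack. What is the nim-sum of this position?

4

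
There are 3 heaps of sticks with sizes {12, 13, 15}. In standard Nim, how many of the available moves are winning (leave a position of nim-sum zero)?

3

Compute the nim-sum pairwise:
12 XOR 13 = 1
1 XOR 15 = 14
The overall nim-sum is X = 14. A heap of size p has a winning move iff p XOR X < p (reduce it to p XOR X).
  12: 12 XOR 14 = 2 < 12 — winning move (to 2).
  13: 13 XOR 14 = 3 < 13 — winning move (to 3).
  15: 15 XOR 14 = 1 < 15 — winning move (to 1).
That gives 3 winning moves.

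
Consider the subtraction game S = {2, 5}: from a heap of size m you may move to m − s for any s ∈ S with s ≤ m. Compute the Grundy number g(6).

1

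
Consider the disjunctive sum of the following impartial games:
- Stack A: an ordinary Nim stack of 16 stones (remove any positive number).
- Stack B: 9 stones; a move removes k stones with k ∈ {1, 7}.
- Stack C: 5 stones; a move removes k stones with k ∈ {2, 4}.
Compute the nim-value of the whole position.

19

Stack A is a plain Nim stack of size 16, so its Grundy value is 16.
Build the Grundy sequence for stack B with g(k) = mex{g(k−s) : s ∈ {1, 7}, s ≤ k}:
g(0) = mex{} = 0
g(1) = mex{0} = 1
g(2) = mex{1} = 0
g(3) = mex{0} = 1
g(4) = mex{1} = 0
g(5) = mex{0} = 1
g(6) = mex{1} = 0
g(7) = mex{0} = 1
g(8) = mex{1} = 0
g(9) = mex{0} = 1
So g(9) = 1.
For stack C, compute g(0), g(1), … with moves {2, 4}:
g(0) = mex{} = 0
g(1) = mex{} = 0
g(2) = mex{0} = 1
g(3) = mex{0} = 1
g(4) = mex{0,1} = 2
g(5) = mex{0,1} = 2
So g(5) = 2.
The value of a disjunctive sum is the nim-sum of the parts.
Combined value = 16 XOR 1 XOR 2 = 19.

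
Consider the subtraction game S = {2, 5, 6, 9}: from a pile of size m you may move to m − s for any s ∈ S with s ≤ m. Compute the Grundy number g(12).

0

Compute g(0), g(1), … for moves {2, 5, 6, 9}:
g(0) = mex{} = 0
g(1) = mex{} = 0
g(2) = mex{0} = 1
g(3) = mex{0} = 1
g(4) = mex{1} = 0
g(5) = mex{0,1} = 2
g(6) = mex{0} = 1
g(7) = mex{0,1,2} = 3
g(8) = mex{1} = 0
g(9) = mex{0,1,3} = 2
g(10) = mex{0,2} = 1
g(11) = mex{1,2} = 0
g(12) = mex{1,3} = 0
So g(12) = 0.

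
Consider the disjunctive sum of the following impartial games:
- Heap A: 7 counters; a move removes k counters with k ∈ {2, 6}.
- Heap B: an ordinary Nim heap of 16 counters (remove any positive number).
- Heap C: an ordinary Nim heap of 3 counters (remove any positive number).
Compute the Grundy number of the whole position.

For heap A, compute g(0), g(1), … with moves {2, 6}:
k:     0  1  2  3  4  5  6  7
g(k):  0  0  1  1  0  0  1  1
So g(7) = 1.
Heap B is a plain Nim heap of size 16, so its Grundy value is 16.
Heap C is a plain Nim heap of size 3, so its Grundy value is 3.
The value of a disjunctive sum is the nim-sum of the parts.
Combined value = 1 ⊕ 16 ⊕ 3 = 18.

18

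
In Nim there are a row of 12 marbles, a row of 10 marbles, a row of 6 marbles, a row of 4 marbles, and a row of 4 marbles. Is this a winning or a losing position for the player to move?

Losing position

Compute the nim-sum pairwise:
12 ^ 10 = 6
6 ^ 6 = 0
0 ^ 4 = 4
4 ^ 4 = 0
The nim-sum is 0, so this is a P-position: the player to move is in a losing position under optimal play.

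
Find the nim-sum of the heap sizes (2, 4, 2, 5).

1

Compute the nim-sum pairwise:
2 ^ 4 = 6
6 ^ 2 = 4
4 ^ 5 = 1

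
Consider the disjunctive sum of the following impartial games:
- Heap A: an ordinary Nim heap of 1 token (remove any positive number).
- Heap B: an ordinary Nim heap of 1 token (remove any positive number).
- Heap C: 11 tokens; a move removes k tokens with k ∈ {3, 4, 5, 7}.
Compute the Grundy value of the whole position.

0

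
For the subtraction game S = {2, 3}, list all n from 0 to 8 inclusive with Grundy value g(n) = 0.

Grundy values for subtraction set {2, 3}:
g(0) = mex{} = 0
g(1) = mex{} = 0
g(2) = mex{0} = 1
g(3) = mex{0} = 1
g(4) = mex{0,1} = 2
g(5) = mex{1} = 0
g(6) = mex{1,2} = 0
g(7) = mex{0,2} = 1
g(8) = mex{0} = 1
The P-positions (g = 0) in 0..8 are 0, 1, 5, 6.

0, 1, 5, 6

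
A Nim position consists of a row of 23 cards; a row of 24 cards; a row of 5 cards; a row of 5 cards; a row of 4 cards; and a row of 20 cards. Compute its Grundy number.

Nim-sum: 23 ^ 24 ^ 5 ^ 5 ^ 4 ^ 20 = 31.

31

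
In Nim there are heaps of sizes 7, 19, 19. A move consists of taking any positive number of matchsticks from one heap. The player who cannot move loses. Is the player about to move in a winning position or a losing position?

Nim-sum: 7 ^ 19 ^ 19 = 7.
The nim-sum is 7 ≠ 0, so this is an N-position: the player to move can win.

Winning position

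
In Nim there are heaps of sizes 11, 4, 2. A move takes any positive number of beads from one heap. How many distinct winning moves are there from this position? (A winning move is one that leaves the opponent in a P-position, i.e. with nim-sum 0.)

Nim-sum: 11 ^ 4 ^ 2 = 13.
The overall nim-sum is X = 13. A heap of size p has a winning move iff p XOR X < p (reduce it to p XOR X).
  11: 11 XOR 13 = 6 < 11 — winning move (to 6).
  4: 4 XOR 13 = 9 ≥ 4 — no move.
  2: 2 XOR 13 = 15 ≥ 2 — no move.
That gives 1 winning move.

1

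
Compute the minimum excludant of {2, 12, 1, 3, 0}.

The values 0, 1, 2, 3 are all present; 4 is the first non-negative integer missing from the set.

4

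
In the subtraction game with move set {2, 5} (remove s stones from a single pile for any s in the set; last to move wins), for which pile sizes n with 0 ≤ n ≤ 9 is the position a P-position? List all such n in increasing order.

Compute g(0), g(1), … for moves {2, 5}:
g(0) = mex{} = 0
g(1) = mex{} = 0
g(2) = mex{0} = 1
g(3) = mex{0} = 1
g(4) = mex{1} = 0
g(5) = mex{0,1} = 2
g(6) = mex{0} = 1
g(7) = mex{1,2} = 0
g(8) = mex{1} = 0
g(9) = mex{0} = 1
The P-positions (g = 0) in 0..9 are 0, 1, 4, 7, 8.

0, 1, 4, 7, 8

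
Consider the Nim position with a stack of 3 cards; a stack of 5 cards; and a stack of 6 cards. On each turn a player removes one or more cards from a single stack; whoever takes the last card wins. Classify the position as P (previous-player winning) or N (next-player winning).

P-position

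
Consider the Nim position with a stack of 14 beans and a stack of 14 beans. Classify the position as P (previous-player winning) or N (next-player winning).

Compute the nim-sum pairwise:
14 ^ 14 = 0
The nim-sum is 0, so this is a P-position: the player to move is in a losing position under optimal play.

P-position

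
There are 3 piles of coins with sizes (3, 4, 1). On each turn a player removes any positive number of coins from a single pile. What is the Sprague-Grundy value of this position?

6

Bitwise XOR of the heap sizes:
  011  (3)
  100  (4)
  001  (1)
  ---
  110  (6)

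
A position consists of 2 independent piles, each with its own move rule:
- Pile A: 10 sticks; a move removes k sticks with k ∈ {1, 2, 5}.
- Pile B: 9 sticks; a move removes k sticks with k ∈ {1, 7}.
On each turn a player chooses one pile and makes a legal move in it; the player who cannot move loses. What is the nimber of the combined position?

0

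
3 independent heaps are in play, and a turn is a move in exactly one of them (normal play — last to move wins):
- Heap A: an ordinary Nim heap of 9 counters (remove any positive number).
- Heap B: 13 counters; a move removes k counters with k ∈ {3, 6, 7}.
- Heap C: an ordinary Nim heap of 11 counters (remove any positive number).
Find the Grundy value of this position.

Heap A is a plain Nim heap of size 9, so its Grundy value is 9.
Grundy values for heap B (subtraction set {3, 6, 7}):
g(0) = mex{} = 0
g(1) = mex{} = 0
g(2) = mex{} = 0
g(3) = mex{0} = 1
g(4) = mex{0} = 1
g(5) = mex{0} = 1
g(6) = mex{0,1} = 2
g(7) = mex{0,1} = 2
g(8) = mex{0,1} = 2
g(9) = mex{0,1,2} = 3
g(10) = mex{1,2} = 0
g(11) = mex{1,2} = 0
g(12) = mex{1,2,3} = 0
g(13) = mex{0,2} = 1
So g(13) = 1.
Heap C is a plain Nim heap of size 11, so its Grundy value is 11.
By the Sprague-Grundy theorem, the Grundy value of a sum of independent games is the XOR of the component values.
Combined value = 9 ⊕ 1 ⊕ 11 = 3.

3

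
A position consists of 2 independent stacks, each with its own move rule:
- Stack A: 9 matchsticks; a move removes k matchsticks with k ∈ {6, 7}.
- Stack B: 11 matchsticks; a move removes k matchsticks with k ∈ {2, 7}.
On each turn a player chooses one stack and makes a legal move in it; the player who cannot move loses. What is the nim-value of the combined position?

For stack A, compute g(0), g(1), … with moves {6, 7}:
g(0) = mex{} = 0
g(1) = mex{} = 0
g(2) = mex{} = 0
g(3) = mex{} = 0
g(4) = mex{} = 0
g(5) = mex{} = 0
g(6) = mex{0} = 1
g(7) = mex{0} = 1
g(8) = mex{0} = 1
g(9) = mex{0} = 1
So g(9) = 1.
Grundy values for stack B (subtraction set {2, 7}):
k:     0  1  2  3  4  5  6  7  8  9 10 11
g(k):  0  0  1  1  0  0  1  1  2  0  0  1
So g(11) = 1.
By the Sprague-Grundy theorem, the Grundy value of a sum of independent games is the XOR of the component values.
Combined value = 1 ⊕ 1 = 0.

0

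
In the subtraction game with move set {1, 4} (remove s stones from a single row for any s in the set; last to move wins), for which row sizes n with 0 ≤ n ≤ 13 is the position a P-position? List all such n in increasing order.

0, 2, 5, 7, 10, 12

Grundy values for subtraction set {1, 4}:
g(0) = mex{} = 0
g(1) = mex{0} = 1
g(2) = mex{1} = 0
g(3) = mex{0} = 1
g(4) = mex{0,1} = 2
g(5) = mex{1,2} = 0
g(6) = mex{0} = 1
g(7) = mex{1} = 0
g(8) = mex{0,2} = 1
g(9) = mex{0,1} = 2
g(10) = mex{1,2} = 0
g(11) = mex{0} = 1
g(12) = mex{1} = 0
g(13) = mex{0,2} = 1
The P-positions (g = 0) in 0..13 are 0, 2, 5, 7, 10, 12.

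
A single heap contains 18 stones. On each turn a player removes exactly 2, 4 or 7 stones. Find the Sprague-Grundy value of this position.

0

Compute g(0), g(1), … for moves {2, 4, 7}:
k:     0  1  2  3  4  5  6  7  8  9 10 11 12 13 14 15 16 17 18
g(k):  0  0  1  1  2  2  0  3  1  0  2  1  0  2  1  0  2  1  0
So g(18) = 0.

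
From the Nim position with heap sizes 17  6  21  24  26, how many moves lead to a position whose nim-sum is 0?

0

Write each in binary and XOR column by column:
  10001  (17)
  00110  (6)
  10101  (21)
  11000  (24)
  11010  (26)
  -----
  00000  (0)
The nim-sum is already 0, so every move leaves a nonzero nim-sum — there are no winning moves.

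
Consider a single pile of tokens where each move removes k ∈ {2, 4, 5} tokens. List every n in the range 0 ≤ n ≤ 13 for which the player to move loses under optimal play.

Grundy values for subtraction set {2, 4, 5}:
g(0) = mex{} = 0
g(1) = mex{} = 0
g(2) = mex{0} = 1
g(3) = mex{0} = 1
g(4) = mex{0,1} = 2
g(5) = mex{0,1} = 2
g(6) = mex{0,1,2} = 3
g(7) = mex{1,2} = 0
g(8) = mex{1,2,3} = 0
g(9) = mex{0,2} = 1
g(10) = mex{0,2,3} = 1
g(11) = mex{0,1,3} = 2
g(12) = mex{0,1} = 2
g(13) = mex{0,1,2} = 3
The P-positions (g = 0) in 0..13 are 0, 1, 7, 8.

0, 1, 7, 8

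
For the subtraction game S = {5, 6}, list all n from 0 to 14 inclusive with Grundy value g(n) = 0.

0, 1, 2, 3, 4, 11, 12, 13, 14

Compute g(0), g(1), … for moves {5, 6}:
g(0) = mex{} = 0
g(1) = mex{} = 0
g(2) = mex{} = 0
g(3) = mex{} = 0
g(4) = mex{} = 0
g(5) = mex{0} = 1
g(6) = mex{0} = 1
g(7) = mex{0} = 1
g(8) = mex{0} = 1
g(9) = mex{0} = 1
g(10) = mex{0,1} = 2
g(11) = mex{1} = 0
g(12) = mex{1} = 0
g(13) = mex{1} = 0
g(14) = mex{1} = 0
The P-positions (g = 0) in 0..14 are 0, 1, 2, 3, 4, 11, 12, 13, 14.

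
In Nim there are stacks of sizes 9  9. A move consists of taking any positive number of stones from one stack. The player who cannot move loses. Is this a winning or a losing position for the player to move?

Losing position

Nim-sum: 9 ⊕ 9 = 0.
The nim-sum is 0, so this is a P-position: the player to move is in a losing position under optimal play.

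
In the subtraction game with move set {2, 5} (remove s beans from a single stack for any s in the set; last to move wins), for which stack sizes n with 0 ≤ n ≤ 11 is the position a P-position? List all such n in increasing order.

0, 1, 4, 7, 8, 11

Grundy values for subtraction set {2, 5}:
g(0) = mex{} = 0
g(1) = mex{} = 0
g(2) = mex{0} = 1
g(3) = mex{0} = 1
g(4) = mex{1} = 0
g(5) = mex{0,1} = 2
g(6) = mex{0} = 1
g(7) = mex{1,2} = 0
g(8) = mex{1} = 0
g(9) = mex{0} = 1
g(10) = mex{0,2} = 1
g(11) = mex{1} = 0
The P-positions (g = 0) in 0..11 are 0, 1, 4, 7, 8, 11.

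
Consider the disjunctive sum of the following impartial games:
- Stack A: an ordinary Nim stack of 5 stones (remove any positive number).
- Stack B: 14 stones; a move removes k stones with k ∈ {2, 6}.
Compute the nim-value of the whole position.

4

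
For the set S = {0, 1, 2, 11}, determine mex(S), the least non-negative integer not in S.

The values 0, 1, 2 are all present; 3 is the first non-negative integer missing from the set.

3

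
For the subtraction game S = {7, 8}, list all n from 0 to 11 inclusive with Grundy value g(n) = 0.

0, 1, 2, 3, 4, 5, 6

Grundy values for subtraction set {7, 8}:
g(0) = mex{} = 0
g(1) = mex{} = 0
g(2) = mex{} = 0
g(3) = mex{} = 0
g(4) = mex{} = 0
g(5) = mex{} = 0
g(6) = mex{} = 0
g(7) = mex{0} = 1
g(8) = mex{0} = 1
g(9) = mex{0} = 1
g(10) = mex{0} = 1
g(11) = mex{0} = 1
The P-positions (g = 0) in 0..11 are 0, 1, 2, 3, 4, 5, 6.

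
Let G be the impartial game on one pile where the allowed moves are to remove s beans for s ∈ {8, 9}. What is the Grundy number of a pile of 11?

1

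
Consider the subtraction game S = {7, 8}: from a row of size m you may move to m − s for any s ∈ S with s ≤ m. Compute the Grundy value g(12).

Compute g(0), g(1), … for moves {7, 8}:
g(0) = mex{} = 0
g(1) = mex{} = 0
g(2) = mex{} = 0
g(3) = mex{} = 0
g(4) = mex{} = 0
g(5) = mex{} = 0
g(6) = mex{} = 0
g(7) = mex{0} = 1
g(8) = mex{0} = 1
g(9) = mex{0} = 1
g(10) = mex{0} = 1
g(11) = mex{0} = 1
g(12) = mex{0} = 1
So g(12) = 1.

1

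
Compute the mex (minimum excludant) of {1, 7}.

0

0 is not in the set, so the mex is 0.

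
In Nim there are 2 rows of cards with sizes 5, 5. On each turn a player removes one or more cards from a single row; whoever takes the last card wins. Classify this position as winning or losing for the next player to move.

Losing position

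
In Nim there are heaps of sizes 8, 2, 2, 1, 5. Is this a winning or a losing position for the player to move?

Winning position

Nim-sum: 8 XOR 2 XOR 2 XOR 1 XOR 5 = 12.
The nim-sum is 12 ≠ 0, so this is an N-position: the player to move can win.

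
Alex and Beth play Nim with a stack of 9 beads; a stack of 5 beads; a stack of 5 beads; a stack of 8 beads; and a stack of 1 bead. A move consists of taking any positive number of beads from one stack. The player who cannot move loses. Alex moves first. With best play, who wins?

Beth wins

Write each in binary and XOR column by column:
  1001  (9)
  0101  (5)
  0101  (5)
  1000  (8)
  0001  (1)
  ----
  0000  (0)
The nim-sum is 0, so this is a P-position: the player to move is in a losing position under optimal play; Alex is about to move from it and so loses — Beth wins.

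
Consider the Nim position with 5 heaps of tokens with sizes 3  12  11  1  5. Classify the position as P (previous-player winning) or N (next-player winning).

P-position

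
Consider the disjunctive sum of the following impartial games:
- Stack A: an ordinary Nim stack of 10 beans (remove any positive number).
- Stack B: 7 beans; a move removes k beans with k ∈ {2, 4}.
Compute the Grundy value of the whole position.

10

Stack A is a plain Nim stack of size 10, so its Grundy value is 10.
For stack B, compute g(0), g(1), … with moves {2, 4}:
k:     0  1  2  3  4  5  6  7
g(k):  0  0  1  1  2  2  0  0
So g(7) = 0.
By the Sprague-Grundy theorem, the Grundy value of a sum of independent games is the XOR of the component values.
Combined value = 10 ⊕ 0 = 10.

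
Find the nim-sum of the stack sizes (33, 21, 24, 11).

Write each in binary and XOR column by column:
  100001  (33)
  010101  (21)
  011000  (24)
  001011  (11)
  ------
  100111  (39)

39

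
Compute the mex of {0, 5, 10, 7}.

1

0 is in the set but 1 is not, so the mex is 1.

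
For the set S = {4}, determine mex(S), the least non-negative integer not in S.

0

0 is not in the set, so the mex is 0.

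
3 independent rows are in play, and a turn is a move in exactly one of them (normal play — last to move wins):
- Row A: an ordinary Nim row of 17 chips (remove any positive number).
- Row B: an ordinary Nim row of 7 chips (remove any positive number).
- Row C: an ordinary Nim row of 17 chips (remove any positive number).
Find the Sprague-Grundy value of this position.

7

Row A is a plain Nim row of size 17, so its Grundy value is 17.
Row B is a plain Nim row of size 7, so its Grundy value is 7.
Row C is a plain Nim row of size 17, so its Grundy value is 17.
By the Sprague-Grundy theorem, the Grundy value of a sum of independent games is the XOR of the component values.
Combined value = 17 ⊕ 7 ⊕ 17 = 7.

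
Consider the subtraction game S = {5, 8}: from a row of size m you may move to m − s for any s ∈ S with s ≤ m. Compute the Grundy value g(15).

Build the Grundy sequence with g(k) = mex{g(k−s) : s ∈ {5, 8}, s ≤ k}:
k:     0  1  2  3  4  5  6  7  8  9 10 11 12 13 14 15
g(k):  0  0  0  0  0  1  1  1  1  1  2  2  2  0  0  0
So g(15) = 0.

0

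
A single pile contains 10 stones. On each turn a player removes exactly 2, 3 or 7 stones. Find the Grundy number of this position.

0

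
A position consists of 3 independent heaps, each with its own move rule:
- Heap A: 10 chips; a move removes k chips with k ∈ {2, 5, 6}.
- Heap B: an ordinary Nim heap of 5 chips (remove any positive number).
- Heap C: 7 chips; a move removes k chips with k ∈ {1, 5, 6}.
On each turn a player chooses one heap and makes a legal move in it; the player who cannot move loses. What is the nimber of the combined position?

Grundy values for heap A (subtraction set {2, 5, 6}):
g(0) = mex{} = 0
g(1) = mex{} = 0
g(2) = mex{0} = 1
g(3) = mex{0} = 1
g(4) = mex{1} = 0
g(5) = mex{0,1} = 2
g(6) = mex{0} = 1
g(7) = mex{0,1,2} = 3
g(8) = mex{1} = 0
g(9) = mex{0,1,3} = 2
g(10) = mex{0,2} = 1
So g(10) = 1.
Heap B is a plain Nim heap of size 5, so its Grundy value is 5.
For heap C, compute g(0), g(1), … with moves {1, 5, 6}:
g(0) = mex{} = 0
g(1) = mex{0} = 1
g(2) = mex{1} = 0
g(3) = mex{0} = 1
g(4) = mex{1} = 0
g(5) = mex{0} = 1
g(6) = mex{0,1} = 2
g(7) = mex{0,1,2} = 3
So g(7) = 3.
By the Sprague-Grundy theorem, the Grundy value of a sum of independent games is the XOR of the component values.
Combined value = 1 ⊕ 5 ⊕ 3 = 7.

7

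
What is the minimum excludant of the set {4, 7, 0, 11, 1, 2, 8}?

3

The values 0, 1, 2 are all present; 3 is the first non-negative integer missing from the set.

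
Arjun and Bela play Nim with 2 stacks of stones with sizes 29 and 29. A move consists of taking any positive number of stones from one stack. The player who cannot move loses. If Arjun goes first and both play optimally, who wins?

Bela wins

Nim-sum: 29 ^ 29 = 0.
The nim-sum is 0, so this is a P-position: the player to move is in a losing position under optimal play; Arjun is about to move from it and so loses — Bela wins.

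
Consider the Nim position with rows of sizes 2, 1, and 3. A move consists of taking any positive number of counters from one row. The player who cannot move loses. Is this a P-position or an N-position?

P-position

Nim-sum: 2 ⊕ 1 ⊕ 3 = 0.
The nim-sum is 0, so this is a P-position: the player to move is in a losing position under optimal play.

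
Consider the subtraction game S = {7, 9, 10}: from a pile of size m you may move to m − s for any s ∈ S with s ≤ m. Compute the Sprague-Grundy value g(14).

2

Build the Grundy sequence with g(k) = mex{g(k−s) : s ∈ {7, 9, 10}, s ≤ k}:
g(0) = mex{} = 0
g(1) = mex{} = 0
g(2) = mex{} = 0
g(3) = mex{} = 0
g(4) = mex{} = 0
g(5) = mex{} = 0
g(6) = mex{} = 0
g(7) = mex{0} = 1
g(8) = mex{0} = 1
g(9) = mex{0} = 1
g(10) = mex{0} = 1
g(11) = mex{0} = 1
g(12) = mex{0} = 1
g(13) = mex{0} = 1
g(14) = mex{0,1} = 2
So g(14) = 2.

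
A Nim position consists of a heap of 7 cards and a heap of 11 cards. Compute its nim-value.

Nim-sum: 7 ⊕ 11 = 12.

12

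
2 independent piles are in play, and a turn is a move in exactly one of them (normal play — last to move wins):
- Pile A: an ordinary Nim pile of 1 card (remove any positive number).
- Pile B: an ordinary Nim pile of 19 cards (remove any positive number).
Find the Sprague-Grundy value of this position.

18

Pile A is a plain Nim pile of size 1, so its Grundy value is 1.
Pile B is a plain Nim pile of size 19, so its Grundy value is 19.
By the Sprague-Grundy theorem, the Grundy value of a sum of independent games is the XOR of the component values.
Combined value = 1 XOR 19 = 18.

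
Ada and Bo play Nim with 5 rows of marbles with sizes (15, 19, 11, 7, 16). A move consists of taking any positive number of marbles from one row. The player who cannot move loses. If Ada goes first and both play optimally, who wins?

Bo wins

Compute the nim-sum pairwise:
15 ⊕ 19 = 28
28 ⊕ 11 = 23
23 ⊕ 7 = 16
16 ⊕ 16 = 0
The nim-sum is 0, so this is a P-position: the player to move is in a losing position under optimal play; Ada is about to move from it and so loses — Bo wins.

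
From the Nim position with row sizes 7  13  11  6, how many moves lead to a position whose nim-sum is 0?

3

Compute the nim-sum pairwise:
7 XOR 13 = 10
10 XOR 11 = 1
1 XOR 6 = 7
The overall nim-sum is X = 7. A row of size p has a winning move iff p XOR X < p (reduce it to p XOR X).
  7: 7 XOR 7 = 0 < 7 — winning move (to 0).
  13: 13 XOR 7 = 10 < 13 — winning move (to 10).
  11: 11 XOR 7 = 12 ≥ 11 — no move.
  6: 6 XOR 7 = 1 < 6 — winning move (to 1).
That gives 3 winning moves.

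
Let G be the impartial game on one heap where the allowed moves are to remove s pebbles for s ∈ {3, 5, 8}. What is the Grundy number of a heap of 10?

3

Build the Grundy sequence with g(k) = mex{g(k−s) : s ∈ {3, 5, 8}, s ≤ k}:
g(0) = mex{} = 0
g(1) = mex{} = 0
g(2) = mex{} = 0
g(3) = mex{0} = 1
g(4) = mex{0} = 1
g(5) = mex{0} = 1
g(6) = mex{0,1} = 2
g(7) = mex{0,1} = 2
g(8) = mex{0,1} = 2
g(9) = mex{0,1,2} = 3
g(10) = mex{0,1,2} = 3
So g(10) = 3.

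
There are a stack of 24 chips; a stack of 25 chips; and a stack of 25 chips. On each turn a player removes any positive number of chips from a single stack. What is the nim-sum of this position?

24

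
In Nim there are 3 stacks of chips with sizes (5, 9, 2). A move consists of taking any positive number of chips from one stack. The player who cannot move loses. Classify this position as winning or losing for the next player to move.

Compute the nim-sum pairwise:
5 ⊕ 9 = 12
12 ⊕ 2 = 14
The nim-sum is 14 ≠ 0, so this is an N-position: the player to move can win.

Winning position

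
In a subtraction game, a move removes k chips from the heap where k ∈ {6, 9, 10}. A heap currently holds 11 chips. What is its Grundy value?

1

Compute g(0), g(1), … for moves {6, 9, 10}:
g(0) = mex{} = 0
g(1) = mex{} = 0
g(2) = mex{} = 0
g(3) = mex{} = 0
g(4) = mex{} = 0
g(5) = mex{} = 0
g(6) = mex{0} = 1
g(7) = mex{0} = 1
g(8) = mex{0} = 1
g(9) = mex{0} = 1
g(10) = mex{0} = 1
g(11) = mex{0} = 1
So g(11) = 1.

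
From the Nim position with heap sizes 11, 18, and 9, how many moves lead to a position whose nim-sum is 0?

1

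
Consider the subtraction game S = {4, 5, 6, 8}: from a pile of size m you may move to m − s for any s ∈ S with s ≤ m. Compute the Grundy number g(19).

1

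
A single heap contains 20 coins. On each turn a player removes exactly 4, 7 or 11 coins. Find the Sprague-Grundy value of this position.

1

Build the Grundy sequence with g(k) = mex{g(k−s) : s ∈ {4, 7, 11}, s ≤ k}:
k:     0  1  2  3  4  5  6  7  8  9 10 11 12 13 14 15 16 17 18 19 20
g(k):  0  0  0  0  1  1  1  1  2  2  2  2  3  3  3  0  0  0  0  1  1
So g(20) = 1.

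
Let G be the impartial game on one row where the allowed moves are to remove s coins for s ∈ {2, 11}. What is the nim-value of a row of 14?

Compute g(0), g(1), … for moves {2, 11}:
k:     0  1  2  3  4  5  6  7  8  9 10 11 12 13 14
g(k):  0  0  1  1  0  0  1  1  0  0  1  1  2  0  0
So g(14) = 0.

0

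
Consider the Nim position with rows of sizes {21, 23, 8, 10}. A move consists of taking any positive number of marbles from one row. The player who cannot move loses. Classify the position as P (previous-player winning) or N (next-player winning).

P-position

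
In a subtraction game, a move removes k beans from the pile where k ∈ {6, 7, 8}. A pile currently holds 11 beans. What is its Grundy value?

Compute g(0), g(1), … for moves {6, 7, 8}:
g(0) = mex{} = 0
g(1) = mex{} = 0
g(2) = mex{} = 0
g(3) = mex{} = 0
g(4) = mex{} = 0
g(5) = mex{} = 0
g(6) = mex{0} = 1
g(7) = mex{0} = 1
g(8) = mex{0} = 1
g(9) = mex{0} = 1
g(10) = mex{0} = 1
g(11) = mex{0} = 1
So g(11) = 1.

1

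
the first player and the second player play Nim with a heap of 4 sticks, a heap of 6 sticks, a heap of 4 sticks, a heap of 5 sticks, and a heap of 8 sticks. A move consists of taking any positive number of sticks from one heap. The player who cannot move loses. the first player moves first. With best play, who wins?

Compute the nim-sum pairwise:
4 XOR 6 = 2
2 XOR 4 = 6
6 XOR 5 = 3
3 XOR 8 = 11
The nim-sum is 11 ≠ 0, so this is an N-position: the player to move can win; the first player has a winning move.

the first player wins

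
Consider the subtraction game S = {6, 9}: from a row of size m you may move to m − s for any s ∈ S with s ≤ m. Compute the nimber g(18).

Compute g(0), g(1), … for moves {6, 9}:
k:     0  1  2  3  4  5  6  7  8  9 10 11 12 13 14 15 16 17 18
g(k):  0  0  0  0  0  0  1  1  1  1  1  1  2  2  2  0  0  0  0
So g(18) = 0.

0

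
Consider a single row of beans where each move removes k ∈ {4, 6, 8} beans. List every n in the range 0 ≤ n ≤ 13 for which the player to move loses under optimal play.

0, 1, 2, 3, 12, 13

Build the Grundy sequence with g(k) = mex{g(k−s) : s ∈ {4, 6, 8}, s ≤ k}:
k:     0  1  2  3  4  5  6  7  8  9 10 11 12 13
g(k):  0  0  0  0  1  1  1  1  2  2  2  2  0  0
The P-positions (g = 0) in 0..13 are 0, 1, 2, 3, 12, 13.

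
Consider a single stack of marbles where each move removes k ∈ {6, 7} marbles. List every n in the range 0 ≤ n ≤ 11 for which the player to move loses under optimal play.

Compute g(0), g(1), … for moves {6, 7}:
k:     0  1  2  3  4  5  6  7  8  9 10 11
g(k):  0  0  0  0  0  0  1  1  1  1  1  1
The P-positions (g = 0) in 0..11 are 0, 1, 2, 3, 4, 5.

0, 1, 2, 3, 4, 5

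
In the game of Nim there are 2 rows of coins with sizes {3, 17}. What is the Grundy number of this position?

In binary:
  00011  (3)
  10001  (17)
  -----
  10010  (18)

18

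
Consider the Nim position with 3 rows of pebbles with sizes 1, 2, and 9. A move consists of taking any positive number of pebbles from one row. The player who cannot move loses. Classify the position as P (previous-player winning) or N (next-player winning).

Compute the nim-sum pairwise:
1 XOR 2 = 3
3 XOR 9 = 10
The nim-sum is 10 ≠ 0, so this is an N-position: the player to move can win.

N-position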